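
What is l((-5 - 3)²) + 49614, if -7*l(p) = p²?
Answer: 343202/7 ≈ 49029.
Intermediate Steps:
l(p) = -p²/7
l((-5 - 3)²) + 49614 = -(-5 - 3)⁴/7 + 49614 = -((-8)²)²/7 + 49614 = -⅐*64² + 49614 = -⅐*4096 + 49614 = -4096/7 + 49614 = 343202/7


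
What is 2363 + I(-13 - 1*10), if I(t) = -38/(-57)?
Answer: 7091/3 ≈ 2363.7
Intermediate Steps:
I(t) = ⅔ (I(t) = -38*(-1/57) = ⅔)
2363 + I(-13 - 1*10) = 2363 + ⅔ = 7091/3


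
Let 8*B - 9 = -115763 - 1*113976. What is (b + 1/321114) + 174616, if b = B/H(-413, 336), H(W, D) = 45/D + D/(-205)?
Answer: 238820695614525/1232970722 ≈ 1.9370e+5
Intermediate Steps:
H(W, D) = 45/D - D/205 (H(W, D) = 45/D + D*(-1/205) = 45/D - D/205)
B = -114865/4 (B = 9/8 + (-115763 - 1*113976)/8 = 9/8 + (-115763 - 113976)/8 = 9/8 + (1/8)*(-229739) = 9/8 - 229739/8 = -114865/4 ≈ -28716.)
b = 659325100/34557 (b = -114865/(4*(45/336 - 1/205*336)) = -114865/(4*(45*(1/336) - 336/205)) = -114865/(4*(15/112 - 336/205)) = -114865/(4*(-34557/22960)) = -114865/4*(-22960/34557) = 659325100/34557 ≈ 19079.)
(b + 1/321114) + 174616 = (659325100/34557 + 1/321114) + 174616 = 23524280021773/1232970722 + 174616 = 238820695614525/1232970722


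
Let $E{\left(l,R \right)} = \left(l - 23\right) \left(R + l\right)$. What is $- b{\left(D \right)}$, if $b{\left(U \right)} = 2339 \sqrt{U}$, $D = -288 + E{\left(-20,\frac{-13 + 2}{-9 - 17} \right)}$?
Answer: $- \frac{25729 \sqrt{3094}}{26} \approx -55044.0$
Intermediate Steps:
$E{\left(l,R \right)} = \left(-23 + l\right) \left(R + l\right)$
$D = \frac{14399}{26}$ ($D = -288 + \left(\left(-20\right)^{2} - 23 \frac{-13 + 2}{-9 - 17} - -460 + \frac{-13 + 2}{-9 - 17} \left(-20\right)\right) = -288 + \left(400 - 23 \left(- \frac{11}{-26}\right) + 460 + - \frac{11}{-26} \left(-20\right)\right) = -288 + \left(400 - 23 \left(\left(-11\right) \left(- \frac{1}{26}\right)\right) + 460 + \left(-11\right) \left(- \frac{1}{26}\right) \left(-20\right)\right) = -288 + \left(400 - \frac{253}{26} + 460 + \frac{11}{26} \left(-20\right)\right) = -288 + \left(400 - \frac{253}{26} + 460 - \frac{110}{13}\right) = -288 + \frac{21887}{26} = \frac{14399}{26} \approx 553.81$)
$- b{\left(D \right)} = - 2339 \sqrt{\frac{14399}{26}} = - 2339 \frac{11 \sqrt{3094}}{26} = - \frac{25729 \sqrt{3094}}{26}$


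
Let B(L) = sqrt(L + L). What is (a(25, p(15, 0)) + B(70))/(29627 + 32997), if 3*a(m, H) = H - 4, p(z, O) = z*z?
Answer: 221/187872 + sqrt(35)/31312 ≈ 0.0013653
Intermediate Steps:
B(L) = sqrt(2)*sqrt(L) (B(L) = sqrt(2*L) = sqrt(2)*sqrt(L))
p(z, O) = z**2
a(m, H) = -4/3 + H/3 (a(m, H) = (H - 4)/3 = (-4 + H)/3 = -4/3 + H/3)
(a(25, p(15, 0)) + B(70))/(29627 + 32997) = ((-4/3 + (1/3)*15**2) + sqrt(2)*sqrt(70))/(29627 + 32997) = ((-4/3 + (1/3)*225) + 2*sqrt(35))/62624 = ((-4/3 + 75) + 2*sqrt(35))*(1/62624) = (221/3 + 2*sqrt(35))*(1/62624) = 221/187872 + sqrt(35)/31312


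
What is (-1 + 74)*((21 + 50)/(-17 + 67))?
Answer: 5183/50 ≈ 103.66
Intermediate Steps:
(-1 + 74)*((21 + 50)/(-17 + 67)) = 73*(71/50) = 5183/50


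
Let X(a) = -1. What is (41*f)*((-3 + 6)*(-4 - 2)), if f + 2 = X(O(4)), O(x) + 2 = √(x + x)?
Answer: 2214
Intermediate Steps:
O(x) = -2 + √2*√x (O(x) = -2 + √(x + x) = -2 + √(2*x) = -2 + √2*√x)
f = -3 (f = -2 - 1 = -3)
(41*f)*((-3 + 6)*(-4 - 2)) = (41*(-3))*((-3 + 6)*(-4 - 2)) = -369*(-6) = -123*(-18) = 2214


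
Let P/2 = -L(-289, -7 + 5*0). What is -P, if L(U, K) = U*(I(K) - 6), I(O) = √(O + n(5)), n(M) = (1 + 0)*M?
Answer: 3468 - 578*I*√2 ≈ 3468.0 - 817.42*I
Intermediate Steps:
n(M) = M (n(M) = 1*M = M)
I(O) = √(5 + O) (I(O) = √(O + 5) = √(5 + O))
L(U, K) = U*(-6 + √(5 + K)) (L(U, K) = U*(√(5 + K) - 6) = U*(-6 + √(5 + K)))
P = -3468 + 578*I*√2 (P = 2*(-(-289)*(-6 + √(5 + (-7 + 5*0)))) = 2*(-(-289)*(-6 + √(5 + (-7 + 0)))) = 2*(-(-289)*(-6 + √(5 - 7))) = 2*(-(-289)*(-6 + √(-2))) = 2*(-(-289)*(-6 + I*√2)) = 2*(-(1734 - 289*I*√2)) = 2*(-1734 + 289*I*√2) = -3468 + 578*I*√2 ≈ -3468.0 + 817.42*I)
-P = -(-3468 + 578*I*√2) = 3468 - 578*I*√2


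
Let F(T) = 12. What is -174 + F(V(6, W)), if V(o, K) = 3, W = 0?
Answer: -162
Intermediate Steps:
-174 + F(V(6, W)) = -174 + 12 = -162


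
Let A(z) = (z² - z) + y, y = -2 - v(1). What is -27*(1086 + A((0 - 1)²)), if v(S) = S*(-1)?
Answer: -29295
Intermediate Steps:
v(S) = -S
y = -1 (y = -2 - (-1) = -2 - 1*(-1) = -2 + 1 = -1)
A(z) = -1 + z² - z (A(z) = (z² - z) - 1 = -1 + z² - z)
-27*(1086 + A((0 - 1)²)) = -27*(1086 + (-1 + ((0 - 1)²)² - (0 - 1)²)) = -27*(1086 + (-1 + ((-1)²)² - 1*(-1)²)) = -27*(1086 + (-1 + 1² - 1*1)) = -27*(1086 + (-1 + 1 - 1)) = -27*(1086 - 1) = -27*1085 = -29295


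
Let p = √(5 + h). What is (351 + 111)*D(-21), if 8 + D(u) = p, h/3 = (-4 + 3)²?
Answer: -3696 + 924*√2 ≈ -2389.3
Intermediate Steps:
h = 3 (h = 3*(-4 + 3)² = 3*(-1)² = 3*1 = 3)
p = 2*√2 (p = √(5 + 3) = √8 = 2*√2 ≈ 2.8284)
D(u) = -8 + 2*√2
(351 + 111)*D(-21) = (351 + 111)*(-8 + 2*√2) = 462*(-8 + 2*√2) = -3696 + 924*√2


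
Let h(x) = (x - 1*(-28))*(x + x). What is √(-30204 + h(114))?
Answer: 2*√543 ≈ 46.605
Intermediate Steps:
h(x) = 2*x*(28 + x) (h(x) = (x + 28)*(2*x) = (28 + x)*(2*x) = 2*x*(28 + x))
√(-30204 + h(114)) = √(-30204 + 2*114*(28 + 114)) = √(-30204 + 2*114*142) = √(-30204 + 32376) = √2172 = 2*√543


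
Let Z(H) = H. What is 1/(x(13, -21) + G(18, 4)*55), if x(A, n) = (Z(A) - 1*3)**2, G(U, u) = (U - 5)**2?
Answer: 1/9395 ≈ 0.00010644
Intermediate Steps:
G(U, u) = (-5 + U)**2
x(A, n) = (-3 + A)**2 (x(A, n) = (A - 1*3)**2 = (A - 3)**2 = (-3 + A)**2)
1/(x(13, -21) + G(18, 4)*55) = 1/((-3 + 13)**2 + (-5 + 18)**2*55) = 1/(10**2 + 13**2*55) = 1/(100 + 169*55) = 1/(100 + 9295) = 1/9395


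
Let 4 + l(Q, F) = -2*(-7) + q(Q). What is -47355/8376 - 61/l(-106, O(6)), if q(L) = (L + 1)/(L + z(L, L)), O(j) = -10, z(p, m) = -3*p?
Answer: -67912919/5625880 ≈ -12.072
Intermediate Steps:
q(L) = -(1 + L)/(2*L) (q(L) = (L + 1)/(L - 3*L) = (1 + L)/((-2*L)) = (1 + L)*(-1/(2*L)) = -(1 + L)/(2*L))
l(Q, F) = 10 + (-1 - Q)/(2*Q) (l(Q, F) = -4 + (-2*(-7) + (-1 - Q)/(2*Q)) = -4 + (14 + (-1 - Q)/(2*Q)) = 10 + (-1 - Q)/(2*Q))
-47355/8376 - 61/l(-106, O(6)) = -47355/8376 - 61*(-212/(-1 + 19*(-106))) = -47355*1/8376 - 61*(-212/(-1 - 2014)) = -15785/2792 - 61/((1/2)*(-1/106)*(-2015)) = -15785/2792 - 61/2015/212 = -15785/2792 - 61*212/2015 = -15785/2792 - 12932/2015 = -67912919/5625880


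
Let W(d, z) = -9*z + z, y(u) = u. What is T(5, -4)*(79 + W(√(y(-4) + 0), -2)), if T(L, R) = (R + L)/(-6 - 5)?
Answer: -95/11 ≈ -8.6364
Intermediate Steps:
T(L, R) = -L/11 - R/11 (T(L, R) = (L + R)/(-11) = (L + R)*(-1/11) = -L/11 - R/11)
W(d, z) = -8*z
T(5, -4)*(79 + W(√(y(-4) + 0), -2)) = (-1/11*5 - 1/11*(-4))*(79 - 8*(-2)) = (-5/11 + 4/11)*(79 + 16) = -1/11*95 = -95/11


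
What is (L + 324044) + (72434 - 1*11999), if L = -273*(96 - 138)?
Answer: 395945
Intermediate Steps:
L = 11466 (L = -273*(-42) = 11466)
(L + 324044) + (72434 - 1*11999) = (11466 + 324044) + (72434 - 1*11999) = 335510 + (72434 - 11999) = 335510 + 60435 = 395945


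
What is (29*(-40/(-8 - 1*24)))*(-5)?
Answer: -725/4 ≈ -181.25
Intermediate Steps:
(29*(-40/(-8 - 1*24)))*(-5) = (29*(-40/(-8 - 24)))*(-5) = (29*(-40/(-32)))*(-5) = (29*(-40*(-1/32)))*(-5) = (29*(5/4))*(-5) = (145/4)*(-5) = -725/4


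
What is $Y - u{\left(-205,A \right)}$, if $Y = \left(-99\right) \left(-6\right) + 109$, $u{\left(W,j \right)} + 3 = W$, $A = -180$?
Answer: $911$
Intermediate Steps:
$u{\left(W,j \right)} = -3 + W$
$Y = 703$ ($Y = 594 + 109 = 703$)
$Y - u{\left(-205,A \right)} = 703 - \left(-3 - 205\right) = 703 - -208 = 703 + 208 = 911$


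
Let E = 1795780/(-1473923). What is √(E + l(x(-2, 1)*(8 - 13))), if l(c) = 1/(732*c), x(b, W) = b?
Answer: I*√35452053678150093930/5394558180 ≈ 1.1037*I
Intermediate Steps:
l(c) = 1/(732*c)
E = -1795780/1473923 (E = 1795780*(-1/1473923) = -1795780/1473923 ≈ -1.2184)
√(E + l(x(-2, 1)*(8 - 13))) = √(-1795780/1473923 + 1/(732*((-2*(8 - 13))))) = √(-1795780/1473923 + 1/(732*((-2*(-5))))) = √(-1795780/1473923 + (1/732)/10) = √(-1795780/1473923 + (1/732)*(⅒)) = √(-1795780/1473923 + 1/7320) = √(-13143635677/10789116360) = I*√35452053678150093930/5394558180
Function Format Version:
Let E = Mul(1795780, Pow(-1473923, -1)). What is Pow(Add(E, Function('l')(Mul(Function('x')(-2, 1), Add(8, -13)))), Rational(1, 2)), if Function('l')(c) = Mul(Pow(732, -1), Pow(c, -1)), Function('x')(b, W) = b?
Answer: Mul(Rational(1, 5394558180), I, Pow(35452053678150093930, Rational(1, 2))) ≈ Mul(1.1037, I)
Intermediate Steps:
Function('l')(c) = Mul(Rational(1, 732), Pow(c, -1))
E = Rational(-1795780, 1473923) (E = Mul(1795780, Rational(-1, 1473923)) = Rational(-1795780, 1473923) ≈ -1.2184)
Pow(Add(E, Function('l')(Mul(Function('x')(-2, 1), Add(8, -13)))), Rational(1, 2)) = Pow(Add(Rational(-1795780, 1473923), Mul(Rational(1, 732), Pow(Mul(-2, Add(8, -13)), -1))), Rational(1, 2)) = Pow(Add(Rational(-1795780, 1473923), Mul(Rational(1, 732), Pow(Mul(-2, -5), -1))), Rational(1, 2)) = Pow(Add(Rational(-1795780, 1473923), Mul(Rational(1, 732), Pow(10, -1))), Rational(1, 2)) = Pow(Add(Rational(-1795780, 1473923), Mul(Rational(1, 732), Rational(1, 10))), Rational(1, 2)) = Pow(Add(Rational(-1795780, 1473923), Rational(1, 7320)), Rational(1, 2)) = Pow(Rational(-13143635677, 10789116360), Rational(1, 2)) = Mul(Rational(1, 5394558180), I, Pow(35452053678150093930, Rational(1, 2)))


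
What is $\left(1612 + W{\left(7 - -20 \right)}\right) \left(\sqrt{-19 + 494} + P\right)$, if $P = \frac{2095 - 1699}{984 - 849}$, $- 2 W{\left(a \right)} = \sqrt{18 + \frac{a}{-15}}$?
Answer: $\frac{\left(44 + 75 \sqrt{19}\right) \left(16120 - 9 \sqrt{5}\right)}{150} \approx 39812.0$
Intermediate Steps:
$W{\left(a \right)} = - \frac{\sqrt{18 - \frac{a}{15}}}{2}$ ($W{\left(a \right)} = - \frac{\sqrt{18 + \frac{a}{-15}}}{2} = - \frac{\sqrt{18 + a \left(- \frac{1}{15}\right)}}{2} = - \frac{\sqrt{18 - \frac{a}{15}}}{2}$)
$P = \frac{44}{15}$ ($P = \frac{396}{135} = 396 \cdot \frac{1}{135} = \frac{44}{15} \approx 2.9333$)
$\left(1612 + W{\left(7 - -20 \right)}\right) \left(\sqrt{-19 + 494} + P\right) = \left(1612 - \frac{\sqrt{4050 - 15 \left(7 - -20\right)}}{30}\right) \left(\sqrt{-19 + 494} + \frac{44}{15}\right) = \left(1612 - \frac{\sqrt{4050 - 15 \left(7 + 20\right)}}{30}\right) \left(\sqrt{475} + \frac{44}{15}\right) = \left(1612 - \frac{\sqrt{4050 - 405}}{30}\right) \left(5 \sqrt{19} + \frac{44}{15}\right) = \left(1612 - \frac{\sqrt{4050 - 405}}{30}\right) \left(\frac{44}{15} + 5 \sqrt{19}\right) = \left(1612 - \frac{\sqrt{3645}}{30}\right) \left(\frac{44}{15} + 5 \sqrt{19}\right) = \left(1612 - \frac{27 \sqrt{5}}{30}\right) \left(\frac{44}{15} + 5 \sqrt{19}\right) = \left(1612 - \frac{9 \sqrt{5}}{10}\right) \left(\frac{44}{15} + 5 \sqrt{19}\right)$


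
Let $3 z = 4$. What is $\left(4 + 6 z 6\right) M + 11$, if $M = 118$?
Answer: $6147$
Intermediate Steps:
$z = \frac{4}{3}$ ($z = \frac{1}{3} \cdot 4 = \frac{4}{3} \approx 1.3333$)
$\left(4 + 6 z 6\right) M + 11 = \left(4 + 6 \cdot \frac{4}{3} \cdot 6\right) 118 + 11 = \left(4 + 8 \cdot 6\right) 118 + 11 = \left(4 + 48\right) 118 + 11 = 52 \cdot 118 + 11 = 6136 + 11 = 6147$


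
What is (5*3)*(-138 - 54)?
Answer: -2880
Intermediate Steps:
(5*3)*(-138 - 54) = 15*(-192) = -2880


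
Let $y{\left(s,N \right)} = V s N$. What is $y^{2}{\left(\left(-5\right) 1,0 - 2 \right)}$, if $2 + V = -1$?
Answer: $900$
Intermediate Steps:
$V = -3$ ($V = -2 - 1 = -3$)
$y{\left(s,N \right)} = - 3 N s$ ($y{\left(s,N \right)} = - 3 s N = - 3 N s$)
$y^{2}{\left(\left(-5\right) 1,0 - 2 \right)} = \left(- 3 \left(0 - 2\right) \left(\left(-5\right) 1\right)\right)^{2} = \left(\left(-3\right) \left(-2\right) \left(-5\right)\right)^{2} = \left(-30\right)^{2} = 900$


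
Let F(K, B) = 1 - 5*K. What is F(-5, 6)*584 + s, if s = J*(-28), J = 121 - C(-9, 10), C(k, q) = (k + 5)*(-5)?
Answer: 12356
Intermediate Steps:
C(k, q) = -25 - 5*k (C(k, q) = (5 + k)*(-5) = -25 - 5*k)
J = 101 (J = 121 - (-25 - 5*(-9)) = 121 - (-25 + 45) = 121 - 1*20 = 121 - 20 = 101)
s = -2828 (s = 101*(-28) = -2828)
F(-5, 6)*584 + s = (1 - 5*(-5))*584 - 2828 = (1 + 25)*584 - 2828 = 26*584 - 2828 = 15184 - 2828 = 12356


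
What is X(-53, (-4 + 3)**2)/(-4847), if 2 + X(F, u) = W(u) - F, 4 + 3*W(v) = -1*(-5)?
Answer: -154/14541 ≈ -0.010591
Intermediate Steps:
W(v) = 1/3 (W(v) = -4/3 + (-1*(-5))/3 = -4/3 + (1/3)*5 = -4/3 + 5/3 = 1/3)
X(F, u) = -5/3 - F (X(F, u) = -2 + (1/3 - F) = -5/3 - F)
X(-53, (-4 + 3)**2)/(-4847) = (-5/3 - 1*(-53))/(-4847) = (-5/3 + 53)*(-1/4847) = (154/3)*(-1/4847) = -154/14541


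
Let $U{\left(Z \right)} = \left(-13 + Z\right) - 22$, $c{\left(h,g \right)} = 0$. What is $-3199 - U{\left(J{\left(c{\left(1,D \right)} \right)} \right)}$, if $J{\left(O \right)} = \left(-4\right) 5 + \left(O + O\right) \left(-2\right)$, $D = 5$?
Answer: $-3144$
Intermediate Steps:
$J{\left(O \right)} = -20 - 4 O$ ($J{\left(O \right)} = -20 + 2 O \left(-2\right) = -20 - 4 O$)
$U{\left(Z \right)} = -35 + Z$
$-3199 - U{\left(J{\left(c{\left(1,D \right)} \right)} \right)} = -3199 - \left(-35 - 20\right) = -3199 - -55 = -3199 + 55 = -3144$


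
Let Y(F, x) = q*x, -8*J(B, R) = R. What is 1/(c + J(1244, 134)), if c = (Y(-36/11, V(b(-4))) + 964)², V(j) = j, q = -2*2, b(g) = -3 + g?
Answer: 4/3936189 ≈ 1.0162e-6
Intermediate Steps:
J(B, R) = -R/8
q = -4
Y(F, x) = -4*x
c = 984064 (c = (-4*(-3 - 4) + 964)² = (-4*(-7) + 964)² = (28 + 964)² = 992² = 984064)
1/(c + J(1244, 134)) = 1/(984064 - ⅛*134) = 1/(984064 - 67/4) = 1/(3936189/4) = 4/3936189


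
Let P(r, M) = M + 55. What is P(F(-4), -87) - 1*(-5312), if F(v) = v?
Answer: 5280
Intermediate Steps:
P(r, M) = 55 + M
P(F(-4), -87) - 1*(-5312) = (55 - 87) - 1*(-5312) = -32 + 5312 = 5280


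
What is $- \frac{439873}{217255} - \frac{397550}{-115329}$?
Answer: $\frac{35639612033}{25055801895} \approx 1.4224$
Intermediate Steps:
$- \frac{439873}{217255} - \frac{397550}{-115329} = \left(-439873\right) \frac{1}{217255} - - \frac{397550}{115329} = - \frac{439873}{217255} + \frac{397550}{115329} = \frac{35639612033}{25055801895}$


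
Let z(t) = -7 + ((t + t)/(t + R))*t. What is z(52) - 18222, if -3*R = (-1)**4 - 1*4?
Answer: -960729/53 ≈ -18127.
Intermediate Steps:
R = 1 (R = -((-1)**4 - 1*4)/3 = -(1 - 4)/3 = -1/3*(-3) = 1)
z(t) = -7 + 2*t**2/(1 + t) (z(t) = -7 + ((t + t)/(t + 1))*t = -7 + ((2*t)/(1 + t))*t = -7 + (2*t/(1 + t))*t = -7 + 2*t**2/(1 + t))
z(52) - 18222 = (-7 - 7*52 + 2*52**2)/(1 + 52) - 18222 = (-7 - 364 + 2*2704)/53 - 18222 = (-7 - 364 + 5408)/53 - 18222 = (1/53)*5037 - 18222 = 5037/53 - 18222 = -960729/53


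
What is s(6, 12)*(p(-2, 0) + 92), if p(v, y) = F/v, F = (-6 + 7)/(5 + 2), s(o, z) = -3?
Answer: -3861/14 ≈ -275.79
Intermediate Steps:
F = 1/7 ≈ 0.14286
p(v, y) = 1/(7*v)
s(6, 12)*(p(-2, 0) + 92) = -3*((1/7)/(-2) + 92) = -3*((1/7)*(-1/2) + 92) = -3*(-1/14 + 92) = -3*1287/14 = -3861/14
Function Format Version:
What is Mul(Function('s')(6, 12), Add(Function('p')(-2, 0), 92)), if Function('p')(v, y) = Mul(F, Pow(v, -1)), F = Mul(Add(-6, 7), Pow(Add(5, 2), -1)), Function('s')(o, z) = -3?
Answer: Rational(-3861, 14) ≈ -275.79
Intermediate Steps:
F = Rational(1, 7) (F = Mul(1, Pow(7, -1)) = Mul(1, Rational(1, 7)) = Rational(1, 7) ≈ 0.14286)
Function('p')(v, y) = Mul(Rational(1, 7), Pow(v, -1))
Mul(Function('s')(6, 12), Add(Function('p')(-2, 0), 92)) = Mul(-3, Add(Mul(Rational(1, 7), Pow(-2, -1)), 92)) = Mul(-3, Add(Mul(Rational(1, 7), Rational(-1, 2)), 92)) = Mul(-3, Add(Rational(-1, 14), 92)) = Mul(-3, Rational(1287, 14)) = Rational(-3861, 14)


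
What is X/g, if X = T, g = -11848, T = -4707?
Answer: 4707/11848 ≈ 0.39728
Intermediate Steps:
X = -4707
X/g = -4707/(-11848) = -4707*(-1/11848) = 4707/11848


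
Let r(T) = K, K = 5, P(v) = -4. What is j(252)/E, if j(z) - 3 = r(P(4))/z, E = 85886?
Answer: 761/21643272 ≈ 3.5161e-5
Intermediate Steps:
r(T) = 5
j(z) = 3 + 5/z
j(252)/E = (3 + 5/252)/85886 = (3 + 5*(1/252))*(1/85886) = (3 + 5/252)*(1/85886) = (761/252)*(1/85886) = 761/21643272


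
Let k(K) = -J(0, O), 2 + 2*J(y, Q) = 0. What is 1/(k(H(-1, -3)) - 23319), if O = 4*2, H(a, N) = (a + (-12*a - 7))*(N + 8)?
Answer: -1/23318 ≈ -4.2885e-5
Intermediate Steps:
H(a, N) = (-7 - 11*a)*(8 + N) (H(a, N) = (a + (-7 - 12*a))*(8 + N) = (-7 - 11*a)*(8 + N))
O = 8
J(y, Q) = -1 (J(y, Q) = -1 + (½)*0 = -1 + 0 = -1)
k(K) = 1 (k(K) = -1*(-1) = 1)
1/(k(H(-1, -3)) - 23319) = 1/(1 - 23319) = 1/(-23318) = -1/23318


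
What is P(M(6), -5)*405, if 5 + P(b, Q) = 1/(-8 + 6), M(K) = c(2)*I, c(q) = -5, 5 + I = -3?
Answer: -4455/2 ≈ -2227.5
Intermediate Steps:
I = -8 (I = -5 - 3 = -8)
M(K) = 40 (M(K) = -5*(-8) = 40)
P(b, Q) = -11/2 (P(b, Q) = -5 + 1/(-8 + 6) = -5 + 1/(-2) = -5 - ½ = -11/2)
P(M(6), -5)*405 = -11/2*405 = -4455/2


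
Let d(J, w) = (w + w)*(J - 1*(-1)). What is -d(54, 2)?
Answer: -220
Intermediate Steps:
d(J, w) = 2*w*(1 + J) (d(J, w) = (2*w)*(J + 1) = (2*w)*(1 + J) = 2*w*(1 + J))
-d(54, 2) = -2*2*(1 + 54) = -2*2*55 = -1*220 = -220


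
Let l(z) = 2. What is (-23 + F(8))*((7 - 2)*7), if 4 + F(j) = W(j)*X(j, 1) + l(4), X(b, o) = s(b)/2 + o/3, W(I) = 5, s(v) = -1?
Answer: -5425/6 ≈ -904.17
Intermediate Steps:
X(b, o) = -½ + o/3 (X(b, o) = -1/2 + o/3 = -1*½ + o*(⅓) = -½ + o/3)
F(j) = -17/6 (F(j) = -4 + (5*(-½ + (⅓)*1) + 2) = -4 + (5*(-½ + ⅓) + 2) = -4 + (5*(-⅙) + 2) = -4 + (-⅚ + 2) = -4 + 7/6 = -17/6)
(-23 + F(8))*((7 - 2)*7) = (-23 - 17/6)*((7 - 2)*7) = -775*7/6 = -155/6*35 = -5425/6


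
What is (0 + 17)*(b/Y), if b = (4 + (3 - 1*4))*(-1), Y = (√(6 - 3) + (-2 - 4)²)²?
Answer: -51/(36 + √3)² ≈ -0.035822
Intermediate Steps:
Y = (36 + √3)² (Y = (√3 + (-6)²)² = (√3 + 36)² = (36 + √3)² ≈ 1423.7)
b = -3 (b = (4 + (3 - 4))*(-1) = (4 - 1)*(-1) = 3*(-1) = -3)
(0 + 17)*(b/Y) = (0 + 17)*(-3/(36 + √3)²) = 17*(-3/(36 + √3)²) = -51/(36 + √3)²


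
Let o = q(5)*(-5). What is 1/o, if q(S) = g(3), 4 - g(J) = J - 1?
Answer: -⅒ ≈ -0.10000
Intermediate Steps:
g(J) = 5 - J (g(J) = 4 - (J - 1) = 4 - (-1 + J) = 4 + (1 - J) = 5 - J)
q(S) = 2 (q(S) = 5 - 1*3 = 5 - 3 = 2)
o = -10 (o = 2*(-5) = -10)
1/o = 1/(-10) = -⅒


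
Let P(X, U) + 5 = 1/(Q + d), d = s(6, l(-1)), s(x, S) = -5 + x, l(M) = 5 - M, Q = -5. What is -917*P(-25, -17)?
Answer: 19257/4 ≈ 4814.3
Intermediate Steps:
d = 1 (d = -5 + 6 = 1)
P(X, U) = -21/4 (P(X, U) = -5 + 1/(-5 + 1) = -5 + 1/(-4) = -5 - 1/4 = -21/4)
-917*P(-25, -17) = -917*(-21/4) = 19257/4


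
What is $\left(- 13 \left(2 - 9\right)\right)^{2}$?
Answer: $8281$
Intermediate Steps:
$\left(- 13 \left(2 - 9\right)\right)^{2} = \left(\left(-13\right) \left(-7\right)\right)^{2} = 91^{2} = 8281$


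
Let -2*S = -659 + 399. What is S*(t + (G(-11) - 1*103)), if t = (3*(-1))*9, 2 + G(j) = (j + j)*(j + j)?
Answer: 45760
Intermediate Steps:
G(j) = -2 + 4*j² (G(j) = -2 + (j + j)*(j + j) = -2 + (2*j)*(2*j) = -2 + 4*j²)
S = 130 (S = -(-659 + 399)/2 = -½*(-260) = 130)
t = -27 (t = -3*9 = -27)
S*(t + (G(-11) - 1*103)) = 130*(-27 + ((-2 + 4*(-11)²) - 1*103)) = 130*(-27 + ((-2 + 4*121) - 103)) = 130*(-27 + ((-2 + 484) - 103)) = 130*(-27 + (482 - 103)) = 130*(-27 + 379) = 130*352 = 45760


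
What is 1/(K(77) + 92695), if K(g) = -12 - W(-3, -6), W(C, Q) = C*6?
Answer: 1/92701 ≈ 1.0787e-5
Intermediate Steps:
W(C, Q) = 6*C
K(g) = 6 (K(g) = -12 - 6*(-3) = -12 - 1*(-18) = -12 + 18 = 6)
1/(K(77) + 92695) = 1/(6 + 92695) = 1/92701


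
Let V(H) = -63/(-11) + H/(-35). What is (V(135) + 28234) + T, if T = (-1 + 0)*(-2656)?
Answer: 2378674/77 ≈ 30892.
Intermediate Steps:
V(H) = 63/11 - H/35 (V(H) = -63*(-1/11) + H*(-1/35) = 63/11 - H/35)
T = 2656 (T = -1*(-2656) = 2656)
(V(135) + 28234) + T = ((63/11 - 1/35*135) + 28234) + 2656 = ((63/11 - 27/7) + 28234) + 2656 = (144/77 + 28234) + 2656 = 2174162/77 + 2656 = 2378674/77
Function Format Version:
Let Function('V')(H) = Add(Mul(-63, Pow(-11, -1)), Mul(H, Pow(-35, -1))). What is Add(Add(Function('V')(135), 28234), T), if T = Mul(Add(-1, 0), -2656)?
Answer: Rational(2378674, 77) ≈ 30892.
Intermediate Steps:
Function('V')(H) = Add(Rational(63, 11), Mul(Rational(-1, 35), H)) (Function('V')(H) = Add(Mul(-63, Rational(-1, 11)), Mul(H, Rational(-1, 35))) = Add(Rational(63, 11), Mul(Rational(-1, 35), H)))
T = 2656 (T = Mul(-1, -2656) = 2656)
Add(Add(Function('V')(135), 28234), T) = Add(Add(Add(Rational(63, 11), Mul(Rational(-1, 35), 135)), 28234), 2656) = Add(Add(Add(Rational(63, 11), Rational(-27, 7)), 28234), 2656) = Add(Add(Rational(144, 77), 28234), 2656) = Add(Rational(2174162, 77), 2656) = Rational(2378674, 77)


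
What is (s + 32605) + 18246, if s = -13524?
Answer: 37327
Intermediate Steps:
(s + 32605) + 18246 = (-13524 + 32605) + 18246 = 19081 + 18246 = 37327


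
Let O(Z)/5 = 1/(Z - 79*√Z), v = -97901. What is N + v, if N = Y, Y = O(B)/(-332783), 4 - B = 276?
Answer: (-10295213160628*√17 + 8861702467371*I)/(1331132*(-68*I + 79*√17)) ≈ -97901.0 + 7.6294e-6*I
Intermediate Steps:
B = -272 (B = 4 - 1*276 = 4 - 276 = -272)
O(Z) = 5/(Z - 79*√Z)
Y = -5/(332783*(-272 - 316*I*√17)) (Y = (5/(-272 - 316*I*√17))/(-332783) = (5/(-272 - 316*I*√17))*(-1/332783) = -5/(332783*(-272 - 316*I*√17)) ≈ 2.3069e-9 - 1.105e-8*I)
N = 5/2167415679 - 395*I*√17/147384266172 ≈ 2.3069e-9 - 1.105e-8*I
N + v = (5/2167415679 - 395*I*√17/147384266172) - 97901 = -212192162389774/2167415679 - 395*I*√17/147384266172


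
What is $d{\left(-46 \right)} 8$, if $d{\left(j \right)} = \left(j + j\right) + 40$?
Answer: $-416$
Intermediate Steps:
$d{\left(j \right)} = 40 + 2 j$ ($d{\left(j \right)} = 2 j + 40 = 40 + 2 j$)
$d{\left(-46 \right)} 8 = \left(40 + 2 \left(-46\right)\right) 8 = \left(40 - 92\right) 8 = \left(-52\right) 8 = -416$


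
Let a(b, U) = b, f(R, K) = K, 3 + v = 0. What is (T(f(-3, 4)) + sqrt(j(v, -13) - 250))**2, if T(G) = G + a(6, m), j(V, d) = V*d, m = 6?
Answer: (10 + I*sqrt(211))**2 ≈ -111.0 + 290.52*I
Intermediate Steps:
v = -3 (v = -3 + 0 = -3)
T(G) = 6 + G (T(G) = G + 6 = 6 + G)
(T(f(-3, 4)) + sqrt(j(v, -13) - 250))**2 = ((6 + 4) + sqrt(-3*(-13) - 250))**2 = (10 + sqrt(39 - 250))**2 = (10 + sqrt(-211))**2 = (10 + I*sqrt(211))**2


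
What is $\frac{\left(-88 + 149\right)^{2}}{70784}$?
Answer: $\frac{3721}{70784} \approx 0.052568$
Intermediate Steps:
$\frac{\left(-88 + 149\right)^{2}}{70784} = 61^{2} \cdot \frac{1}{70784} = 3721 \cdot \frac{1}{70784} = \frac{3721}{70784}$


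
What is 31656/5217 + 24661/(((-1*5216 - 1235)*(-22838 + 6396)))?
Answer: 1119265478263/184451107738 ≈ 6.0681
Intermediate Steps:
31656/5217 + 24661/(((-1*5216 - 1235)*(-22838 + 6396))) = 31656*(1/5217) + 24661/(((-5216 - 1235)*(-16442))) = 10552/1739 + 24661/((-6451*(-16442))) = 10552/1739 + 24661/106067342 = 1119265478263/184451107738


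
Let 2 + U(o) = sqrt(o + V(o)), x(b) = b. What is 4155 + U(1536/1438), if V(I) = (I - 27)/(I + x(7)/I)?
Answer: 4153 + 32*I*sqrt(20872696952789607)/3025948169 ≈ 4153.0 + 1.5278*I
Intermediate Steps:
V(I) = (-27 + I)/(I + 7/I) (V(I) = (I - 27)/(I + 7/I) = (-27 + I)/(I + 7/I))
U(o) = -2 + sqrt(o + o*(-27 + o)/(7 + o**2))
4155 + U(1536/1438) = 4155 + (-2 + sqrt((1536/1438)*(-20 + 1536/1438 + (1536/1438)**2)/(7 + (1536/1438)**2))) = 4155 + (-2 + sqrt((1536*(1/1438))*(-20 + 1536*(1/1438) + (1536*(1/1438))**2)/(7 + (1536*(1/1438))**2))) = 4155 + (-2 + sqrt(768*(-20 + 768/719 + (768/719)**2)/(719*(7 + (768/719)**2)))) = 4155 + (-2 + sqrt(768*(-20 + 768/719 + 589824/516961)/(719*(7 + 589824/516961)))) = 4155 + (-2 + sqrt((768/719)*(-9197204/516961)/(4208551/516961))) = 4155 + (-2 + sqrt((768/719)*(516961/4208551)*(-9197204/516961))) = 4155 + (-2 + sqrt(-7063452672/3025948169)) = 4155 + (-2 + 32*I*sqrt(20872696952789607)/3025948169) = 4153 + 32*I*sqrt(20872696952789607)/3025948169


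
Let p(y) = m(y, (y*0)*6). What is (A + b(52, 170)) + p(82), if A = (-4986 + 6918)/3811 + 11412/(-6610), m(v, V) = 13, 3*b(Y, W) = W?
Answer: 2586348277/37786065 ≈ 68.447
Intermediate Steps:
b(Y, W) = W/3
p(y) = 13
A = -15360306/12595355 (A = 1932*(1/3811) + 11412*(-1/6610) = 1932/3811 - 5706/3305 = -15360306/12595355 ≈ -1.2195)
(A + b(52, 170)) + p(82) = (-15360306/12595355 + (⅓)*170) + 13 = (-15360306/12595355 + 170/3) + 13 = 2095129432/37786065 + 13 = 2586348277/37786065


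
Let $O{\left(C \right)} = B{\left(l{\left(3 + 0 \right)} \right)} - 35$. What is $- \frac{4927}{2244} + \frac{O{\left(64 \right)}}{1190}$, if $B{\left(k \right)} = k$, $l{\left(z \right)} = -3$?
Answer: $- \frac{174953}{78540} \approx -2.2276$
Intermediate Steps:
$O{\left(C \right)} = -38$ ($O{\left(C \right)} = -3 - 35 = -38$)
$- \frac{4927}{2244} + \frac{O{\left(64 \right)}}{1190} = - \frac{4927}{2244} - \frac{38}{1190} = \left(-4927\right) \frac{1}{2244} - \frac{19}{595} = - \frac{4927}{2244} - \frac{19}{595} = - \frac{174953}{78540}$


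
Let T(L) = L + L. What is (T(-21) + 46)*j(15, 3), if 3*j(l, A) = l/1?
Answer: 20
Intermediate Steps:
T(L) = 2*L
j(l, A) = l/3 (j(l, A) = (l/1)/3 = (l*1)/3 = l/3)
(T(-21) + 46)*j(15, 3) = (2*(-21) + 46)*((⅓)*15) = (-42 + 46)*5 = 4*5 = 20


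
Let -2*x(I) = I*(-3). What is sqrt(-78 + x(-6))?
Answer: I*sqrt(87) ≈ 9.3274*I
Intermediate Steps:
x(I) = 3*I/2 (x(I) = -I*(-3)/2 = -(-3)*I/2 = 3*I/2)
sqrt(-78 + x(-6)) = sqrt(-78 + (3/2)*(-6)) = sqrt(-78 - 9) = sqrt(-87) = I*sqrt(87)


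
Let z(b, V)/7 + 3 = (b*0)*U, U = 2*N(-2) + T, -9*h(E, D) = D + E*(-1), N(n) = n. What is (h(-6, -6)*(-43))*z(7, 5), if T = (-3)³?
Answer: 0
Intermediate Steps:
T = -27
h(E, D) = -D/9 + E/9 (h(E, D) = -(D + E*(-1))/9 = -(D - E)/9 = -D/9 + E/9)
U = -31 (U = 2*(-2) - 27 = -4 - 27 = -31)
z(b, V) = -21 (z(b, V) = -21 + 7*((b*0)*(-31)) = -21 + 7*(0*(-31)) = -21 + 7*0 = -21 + 0 = -21)
(h(-6, -6)*(-43))*z(7, 5) = ((-⅑*(-6) + (⅑)*(-6))*(-43))*(-21) = ((⅔ - ⅔)*(-43))*(-21) = (0*(-43))*(-21) = 0*(-21) = 0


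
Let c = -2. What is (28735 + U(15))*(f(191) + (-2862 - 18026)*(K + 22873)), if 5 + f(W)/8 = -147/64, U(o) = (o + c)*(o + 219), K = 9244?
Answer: -170543334161395/8 ≈ -2.1318e+13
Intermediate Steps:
U(o) = (-2 + o)*(219 + o) (U(o) = (o - 2)*(o + 219) = (-2 + o)*(219 + o))
f(W) = -467/8 (f(W) = -40 + 8*(-147/64) = -40 - 147/8 = -467/8)
(28735 + U(15))*(f(191) + (-2862 - 18026)*(K + 22873)) = (28735 + (-438 + 15² + 217*15))*(-467/8 + (-2862 - 18026)*(9244 + 22873)) = (28735 + (-438 + 225 + 3255))*(-467/8 - 20888*32117) = (28735 + 3042)*(-467/8 - 670859896) = 31777*(-5366879635/8) = -170543334161395/8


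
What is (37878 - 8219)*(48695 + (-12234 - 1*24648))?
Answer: 350361767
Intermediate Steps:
(37878 - 8219)*(48695 + (-12234 - 1*24648)) = 29659*(48695 + (-12234 - 24648)) = 29659*(48695 - 36882) = 29659*11813 = 350361767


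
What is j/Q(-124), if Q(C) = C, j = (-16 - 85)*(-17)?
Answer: -1717/124 ≈ -13.847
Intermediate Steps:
j = 1717 (j = -101*(-17) = 1717)
j/Q(-124) = 1717/(-124) = 1717*(-1/124) = -1717/124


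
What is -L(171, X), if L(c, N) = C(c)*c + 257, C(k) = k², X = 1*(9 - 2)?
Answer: -5000468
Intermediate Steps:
X = 7 (X = 1*7 = 7)
L(c, N) = 257 + c³ (L(c, N) = c²*c + 257 = c³ + 257 = 257 + c³)
-L(171, X) = -(257 + 171³) = -(257 + 5000211) = -1*5000468 = -5000468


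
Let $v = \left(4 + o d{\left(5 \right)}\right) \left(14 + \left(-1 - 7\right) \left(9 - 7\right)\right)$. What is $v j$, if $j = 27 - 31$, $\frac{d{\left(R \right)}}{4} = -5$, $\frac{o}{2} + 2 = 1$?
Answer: $352$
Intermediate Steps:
$o = -2$ ($o = -4 + 2 \cdot 1 = -4 + 2 = -2$)
$d{\left(R \right)} = -20$ ($d{\left(R \right)} = 4 \left(-5\right) = -20$)
$j = -4$
$v = -88$ ($v = \left(4 - -40\right) \left(14 + \left(-1 - 7\right) \left(9 - 7\right)\right) = \left(4 + 40\right) \left(14 - 16\right) = 44 \left(14 - 16\right) = 44 \left(-2\right) = -88$)
$v j = \left(-88\right) \left(-4\right) = 352$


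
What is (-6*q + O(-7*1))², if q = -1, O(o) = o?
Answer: 1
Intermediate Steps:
(-6*q + O(-7*1))² = (-6*(-1) - 7*1)² = (6 - 7)² = (-1)² = 1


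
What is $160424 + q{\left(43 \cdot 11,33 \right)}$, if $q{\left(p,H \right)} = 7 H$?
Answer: $160655$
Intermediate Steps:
$160424 + q{\left(43 \cdot 11,33 \right)} = 160424 + 7 \cdot 33 = 160424 + 231 = 160655$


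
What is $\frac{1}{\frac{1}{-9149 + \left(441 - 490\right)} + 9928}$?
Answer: $\frac{9198}{91317743} \approx 0.00010073$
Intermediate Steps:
$\frac{1}{\frac{1}{-9149 + \left(441 - 490\right)} + 9928} = \frac{1}{\frac{1}{-9149 - 49} + 9928} = \frac{1}{\frac{1}{-9198} + 9928} = \frac{1}{- \frac{1}{9198} + 9928} = \frac{1}{\frac{91317743}{9198}} = \frac{9198}{91317743}$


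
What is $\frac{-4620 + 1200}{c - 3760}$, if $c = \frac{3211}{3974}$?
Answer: $\frac{13591080}{14939029} \approx 0.90977$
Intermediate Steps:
$c = \frac{3211}{3974}$ ($c = 3211 \cdot \frac{1}{3974} = \frac{3211}{3974} \approx 0.808$)
$\frac{-4620 + 1200}{c - 3760} = \frac{-4620 + 1200}{\frac{3211}{3974} - 3760} = - \frac{3420}{\frac{3211}{3974} - 3760} = - \frac{3420}{- \frac{14939029}{3974}} = \left(-3420\right) \left(- \frac{3974}{14939029}\right) = \frac{13591080}{14939029}$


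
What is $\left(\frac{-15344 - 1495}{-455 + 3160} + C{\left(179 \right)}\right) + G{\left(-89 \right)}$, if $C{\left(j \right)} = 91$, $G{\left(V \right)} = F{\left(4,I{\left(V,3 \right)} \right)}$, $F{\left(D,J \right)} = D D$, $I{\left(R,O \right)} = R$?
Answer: $\frac{272596}{2705} \approx 100.77$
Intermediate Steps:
$F{\left(D,J \right)} = D^{2}$
$G{\left(V \right)} = 16$ ($G{\left(V \right)} = 4^{2} = 16$)
$\left(\frac{-15344 - 1495}{-455 + 3160} + C{\left(179 \right)}\right) + G{\left(-89 \right)} = \left(\frac{-15344 - 1495}{-455 + 3160} + 91\right) + 16 = \left(- \frac{16839}{2705} + 91\right) + 16 = \frac{229316}{2705} + 16 = \frac{272596}{2705}$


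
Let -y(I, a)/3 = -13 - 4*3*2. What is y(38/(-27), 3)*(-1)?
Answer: -111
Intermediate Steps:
y(I, a) = 111 (y(I, a) = -3*(-13 - 4*3*2) = -3*(-13 - 12*2) = -3*(-13 - 24) = -3*(-37) = 111)
y(38/(-27), 3)*(-1) = 111*(-1) = -111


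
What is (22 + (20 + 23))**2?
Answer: 4225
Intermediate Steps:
(22 + (20 + 23))**2 = (22 + 43)**2 = 65**2 = 4225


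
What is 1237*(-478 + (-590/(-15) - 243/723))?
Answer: -392622563/723 ≈ -5.4305e+5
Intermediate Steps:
1237*(-478 + (-590/(-15) - 243/723)) = 1237*(-478 + (-590*(-1/15) - 243*1/723)) = 1237*(-478 + (118/3 - 81/241)) = 1237*(-478 + 28195/723) = 1237*(-317399/723) = -392622563/723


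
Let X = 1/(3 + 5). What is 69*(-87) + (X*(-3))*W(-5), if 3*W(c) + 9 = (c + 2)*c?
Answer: -24015/4 ≈ -6003.8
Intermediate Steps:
W(c) = -3 + c*(2 + c)/3 (W(c) = -3 + ((c + 2)*c)/3 = -3 + ((2 + c)*c)/3 = -3 + (c*(2 + c))/3 = -3 + c*(2 + c)/3)
X = ⅛ (X = 1/8 = ⅛ ≈ 0.12500)
69*(-87) + (X*(-3))*W(-5) = 69*(-87) + ((⅛)*(-3))*(-3 + (⅓)*(-5)² + (⅔)*(-5)) = -6003 - 3*(-3 + (⅓)*25 - 10/3)/8 = -6003 - 3*(-3 + 25/3 - 10/3)/8 = -6003 - 3/8*2 = -6003 - ¾ = -24015/4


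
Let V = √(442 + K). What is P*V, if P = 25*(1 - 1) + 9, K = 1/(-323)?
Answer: 9*√46113095/323 ≈ 189.21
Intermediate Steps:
K = -1/323 ≈ -0.0030960
V = √46113095/323 (V = √(442 - 1/323) = √(142765/323) = √46113095/323 ≈ 21.024)
P = 9 (P = 25*0 + 9 = 0 + 9 = 9)
P*V = 9*(√46113095/323) = 9*√46113095/323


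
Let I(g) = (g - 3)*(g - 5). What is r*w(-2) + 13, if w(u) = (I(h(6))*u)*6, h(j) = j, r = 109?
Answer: -3911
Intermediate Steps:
I(g) = (-5 + g)*(-3 + g) (I(g) = (-3 + g)*(-5 + g) = (-5 + g)*(-3 + g))
w(u) = 18*u (w(u) = ((15 + 6² - 8*6)*u)*6 = ((15 + 36 - 48)*u)*6 = (3*u)*6 = 18*u)
r*w(-2) + 13 = 109*(18*(-2)) + 13 = 109*(-36) + 13 = -3924 + 13 = -3911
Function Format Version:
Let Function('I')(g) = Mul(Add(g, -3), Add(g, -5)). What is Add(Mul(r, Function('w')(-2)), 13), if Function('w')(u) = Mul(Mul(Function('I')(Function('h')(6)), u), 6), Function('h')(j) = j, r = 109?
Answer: -3911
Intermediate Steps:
Function('I')(g) = Mul(Add(-5, g), Add(-3, g)) (Function('I')(g) = Mul(Add(-3, g), Add(-5, g)) = Mul(Add(-5, g), Add(-3, g)))
Function('w')(u) = Mul(18, u) (Function('w')(u) = Mul(Mul(Add(15, Pow(6, 2), Mul(-8, 6)), u), 6) = Mul(Mul(Add(15, 36, -48), u), 6) = Mul(Mul(3, u), 6) = Mul(18, u))
Add(Mul(r, Function('w')(-2)), 13) = Add(Mul(109, Mul(18, -2)), 13) = Add(Mul(109, -36), 13) = Add(-3924, 13) = -3911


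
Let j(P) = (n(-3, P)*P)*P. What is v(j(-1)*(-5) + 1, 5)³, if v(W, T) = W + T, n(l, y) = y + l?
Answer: 17576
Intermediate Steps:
n(l, y) = l + y
j(P) = P²*(-3 + P) (j(P) = ((-3 + P)*P)*P = (P*(-3 + P))*P = P²*(-3 + P))
v(W, T) = T + W
v(j(-1)*(-5) + 1, 5)³ = (5 + (((-1)²*(-3 - 1))*(-5) + 1))³ = (5 + ((1*(-4))*(-5) + 1))³ = (5 + (-4*(-5) + 1))³ = (5 + (20 + 1))³ = (5 + 21)³ = 26³ = 17576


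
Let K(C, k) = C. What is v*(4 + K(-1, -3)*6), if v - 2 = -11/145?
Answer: -558/145 ≈ -3.8483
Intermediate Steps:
v = 279/145 (v = 2 - 11/145 = 279/145 ≈ 1.9241)
v*(4 + K(-1, -3)*6) = 279*(4 - 1*6)/145 = 279*(4 - 6)/145 = (279/145)*(-2) = -558/145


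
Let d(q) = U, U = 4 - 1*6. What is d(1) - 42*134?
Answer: -5630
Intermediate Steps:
U = -2 (U = 4 - 6 = -2)
d(q) = -2
d(1) - 42*134 = -2 - 42*134 = -2 - 5628 = -5630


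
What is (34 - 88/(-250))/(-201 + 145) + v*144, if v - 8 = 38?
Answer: 23181853/3500 ≈ 6623.4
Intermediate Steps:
v = 46 (v = 8 + 38 = 46)
(34 - 88/(-250))/(-201 + 145) + v*144 = (34 - 88/(-250))/(-201 + 145) + 46*144 = (34 - 88*(-1/250))/(-56) + 6624 = (34 + 44/125)*(-1/56) + 6624 = (4294/125)*(-1/56) + 6624 = -2147/3500 + 6624 = 23181853/3500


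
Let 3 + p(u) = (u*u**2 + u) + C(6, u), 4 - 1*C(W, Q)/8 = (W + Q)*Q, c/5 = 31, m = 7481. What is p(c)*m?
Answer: 26366178539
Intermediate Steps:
c = 155 (c = 5*31 = 155)
C(W, Q) = 32 - 8*Q*(Q + W) (C(W, Q) = 32 - 8*(W + Q)*Q = 32 - 8*(Q + W)*Q = 32 - 8*Q*(Q + W))
p(u) = 29 + u**3 - 47*u - 8*u**2 (p(u) = -3 + ((u*u**2 + u) + (32 - 8*u**2 - 8*u*6)) = -3 + ((u**3 + u) + (32 - 8*u**2 - 48*u)) = -3 + ((u + u**3) + (32 - 48*u - 8*u**2)) = -3 + (32 + u**3 - 47*u - 8*u**2) = 29 + u**3 - 47*u - 8*u**2)
p(c)*m = (29 + 155**3 - 47*155 - 8*155**2)*7481 = (29 + 3723875 - 7285 - 8*24025)*7481 = (29 + 3723875 - 7285 - 192200)*7481 = 3524419*7481 = 26366178539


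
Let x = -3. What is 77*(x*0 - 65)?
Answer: -5005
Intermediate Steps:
77*(x*0 - 65) = 77*(-3*0 - 65) = 77*(0 - 65) = 77*(-65) = -5005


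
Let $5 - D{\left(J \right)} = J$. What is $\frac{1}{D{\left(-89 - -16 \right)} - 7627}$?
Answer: $- \frac{1}{7549} \approx -0.00013247$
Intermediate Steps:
$D{\left(J \right)} = 5 - J$
$\frac{1}{D{\left(-89 - -16 \right)} - 7627} = \frac{1}{\left(5 - \left(-89 - -16\right)\right) - 7627} = \frac{1}{\left(5 - \left(-89 + 16\right)\right) - 7627} = \frac{1}{\left(5 - -73\right) - 7627} = \frac{1}{\left(5 + 73\right) - 7627} = \frac{1}{78 - 7627} = \frac{1}{-7549} = - \frac{1}{7549}$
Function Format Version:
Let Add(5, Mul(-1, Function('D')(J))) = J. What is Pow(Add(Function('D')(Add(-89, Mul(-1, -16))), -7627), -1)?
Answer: Rational(-1, 7549) ≈ -0.00013247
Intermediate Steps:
Function('D')(J) = Add(5, Mul(-1, J))
Pow(Add(Function('D')(Add(-89, Mul(-1, -16))), -7627), -1) = Pow(Add(Add(5, Mul(-1, Add(-89, Mul(-1, -16)))), -7627), -1) = Pow(Add(Add(5, Mul(-1, Add(-89, 16))), -7627), -1) = Pow(Add(Add(5, Mul(-1, -73)), -7627), -1) = Pow(Add(Add(5, 73), -7627), -1) = Pow(Add(78, -7627), -1) = Pow(-7549, -1) = Rational(-1, 7549)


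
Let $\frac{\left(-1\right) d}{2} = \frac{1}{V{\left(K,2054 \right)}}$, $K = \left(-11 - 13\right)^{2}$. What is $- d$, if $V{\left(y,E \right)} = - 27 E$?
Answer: $- \frac{1}{27729} \approx -3.6063 \cdot 10^{-5}$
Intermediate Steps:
$K = 576$ ($K = \left(-24\right)^{2} = 576$)
$d = \frac{1}{27729}$ ($d = - \frac{2}{\left(-27\right) 2054} = - \frac{2}{-55458} = \left(-2\right) \left(- \frac{1}{55458}\right) = \frac{1}{27729} \approx 3.6063 \cdot 10^{-5}$)
$- d = \left(-1\right) \frac{1}{27729} = - \frac{1}{27729}$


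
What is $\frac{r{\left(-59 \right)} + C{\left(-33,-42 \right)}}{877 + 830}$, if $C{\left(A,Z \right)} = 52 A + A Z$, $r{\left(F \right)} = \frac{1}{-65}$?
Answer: $- \frac{21451}{110955} \approx -0.19333$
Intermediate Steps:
$r{\left(F \right)} = - \frac{1}{65}$
$\frac{r{\left(-59 \right)} + C{\left(-33,-42 \right)}}{877 + 830} = \frac{- \frac{1}{65} - 33 \left(52 - 42\right)}{877 + 830} = \frac{- \frac{1}{65} - 330}{1707} = \left(- \frac{1}{65} - 330\right) \frac{1}{1707} = \left(- \frac{21451}{65}\right) \frac{1}{1707} = - \frac{21451}{110955}$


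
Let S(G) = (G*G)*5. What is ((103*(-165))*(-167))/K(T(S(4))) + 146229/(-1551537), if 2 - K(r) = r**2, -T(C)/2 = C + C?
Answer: -1472830522249/52958095242 ≈ -27.811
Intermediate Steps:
S(G) = 5*G**2 (S(G) = G**2*5 = 5*G**2)
T(C) = -4*C (T(C) = -2*(C + C) = -4*C)
K(r) = 2 - r**2
((103*(-165))*(-167))/K(T(S(4))) + 146229/(-1551537) = ((103*(-165))*(-167))/(2 - (-20*4**2)**2) + 146229/(-1551537) = (-16995*(-167))/(2 - (-20*16)**2) + 146229*(-1/1551537) = 2838165/(2 - (-4*80)**2) - 48743/517179 = 2838165/(2 - 1*(-320)**2) - 48743/517179 = 2838165/(2 - 1*102400) - 48743/517179 = 2838165/(2 - 102400) - 48743/517179 = 2838165/(-102398) - 48743/517179 = 2838165*(-1/102398) - 48743/517179 = -2838165/102398 - 48743/517179 = -1472830522249/52958095242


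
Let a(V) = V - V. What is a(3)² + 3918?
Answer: 3918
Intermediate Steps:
a(V) = 0
a(3)² + 3918 = 0² + 3918 = 0 + 3918 = 3918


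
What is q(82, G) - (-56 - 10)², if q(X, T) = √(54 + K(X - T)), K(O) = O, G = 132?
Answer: -4354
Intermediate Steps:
q(X, T) = √(54 + X - T) (q(X, T) = √(54 + (X - T)) = √(54 + X - T))
q(82, G) - (-56 - 10)² = √(54 + 82 - 1*132) - (-56 - 10)² = √(54 + 82 - 132) - 1*(-66)² = √4 - 1*4356 = 2 - 4356 = -4354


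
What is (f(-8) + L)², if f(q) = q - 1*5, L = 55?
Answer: 1764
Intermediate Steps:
f(q) = -5 + q (f(q) = q - 5 = -5 + q)
(f(-8) + L)² = ((-5 - 8) + 55)² = (-13 + 55)² = 42² = 1764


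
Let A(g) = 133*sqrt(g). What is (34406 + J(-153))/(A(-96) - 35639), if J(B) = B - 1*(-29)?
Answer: -1221776198/1271836465 - 18238024*I*sqrt(6)/1271836465 ≈ -0.96064 - 0.035125*I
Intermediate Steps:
J(B) = 29 + B (J(B) = B + 29 = 29 + B)
(34406 + J(-153))/(A(-96) - 35639) = (34406 + (29 - 153))/(133*sqrt(-96) - 35639) = (34406 - 124)/(133*(4*I*sqrt(6)) - 35639) = 34282/(532*I*sqrt(6) - 35639) = 34282/(-35639 + 532*I*sqrt(6))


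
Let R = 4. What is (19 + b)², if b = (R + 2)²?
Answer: 3025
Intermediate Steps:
b = 36 (b = (4 + 2)² = 6² = 36)
(19 + b)² = (19 + 36)² = 55² = 3025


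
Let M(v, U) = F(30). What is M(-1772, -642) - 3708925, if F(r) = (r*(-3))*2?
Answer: -3709105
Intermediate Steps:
F(r) = -6*r (F(r) = -3*r*2 = -6*r)
M(v, U) = -180 (M(v, U) = -6*30 = -180)
M(-1772, -642) - 3708925 = -180 - 3708925 = -3709105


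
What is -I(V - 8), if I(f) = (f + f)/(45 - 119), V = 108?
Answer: 100/37 ≈ 2.7027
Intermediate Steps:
I(f) = -f/37 (I(f) = (2*f)/(-74) = (2*f)*(-1/74) = -f/37)
-I(V - 8) = -(-1)*(108 - 8)/37 = -(-1)*100/37 = -1*(-100/37) = 100/37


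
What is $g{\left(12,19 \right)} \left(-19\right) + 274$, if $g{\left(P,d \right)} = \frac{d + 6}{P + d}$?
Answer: $\frac{8019}{31} \approx 258.68$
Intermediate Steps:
$g{\left(P,d \right)} = \frac{6 + d}{P + d}$
$g{\left(12,19 \right)} \left(-19\right) + 274 = \frac{6 + 19}{12 + 19} \left(-19\right) + 274 = \frac{1}{31} \cdot 25 \left(-19\right) + 274 = \frac{25}{31} \left(-19\right) + 274 = - \frac{475}{31} + 274 = \frac{8019}{31}$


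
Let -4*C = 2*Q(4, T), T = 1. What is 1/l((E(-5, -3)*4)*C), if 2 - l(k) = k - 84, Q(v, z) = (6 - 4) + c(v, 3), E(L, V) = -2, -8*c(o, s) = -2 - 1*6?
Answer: 1/74 ≈ 0.013514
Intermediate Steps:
c(o, s) = 1 (c(o, s) = -(-2 - 1*6)/8 = -(-2 - 6)/8 = -1/8*(-8) = 1)
Q(v, z) = 3 (Q(v, z) = (6 - 4) + 1 = 2 + 1 = 3)
C = -3/2 ≈ -1.5000
l(k) = 86 - k (l(k) = 2 - (k - 84) = 2 - (-84 + k) = 2 + (84 - k) = 86 - k)
1/l((E(-5, -3)*4)*C) = 1/(86 - (-2*4)*(-3)/2) = 1/(86 - (-8)*(-3)/2) = 1/(86 - 1*12) = 1/(86 - 12) = 1/74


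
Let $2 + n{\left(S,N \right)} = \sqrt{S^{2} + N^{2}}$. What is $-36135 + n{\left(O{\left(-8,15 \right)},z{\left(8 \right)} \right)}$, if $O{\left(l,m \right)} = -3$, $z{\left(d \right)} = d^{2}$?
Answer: $-36137 + \sqrt{4105} \approx -36073.0$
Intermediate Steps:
$n{\left(S,N \right)} = -2 + \sqrt{N^{2} + S^{2}}$ ($n{\left(S,N \right)} = -2 + \sqrt{S^{2} + N^{2}} = -2 + \sqrt{N^{2} + S^{2}}$)
$-36135 + n{\left(O{\left(-8,15 \right)},z{\left(8 \right)} \right)} = -36135 - \left(2 - \sqrt{\left(8^{2}\right)^{2} + \left(-3\right)^{2}}\right) = -36135 - \left(2 - \sqrt{64^{2} + 9}\right) = -36135 - \left(2 - \sqrt{4096 + 9}\right) = -36135 - \left(2 - \sqrt{4105}\right) = -36137 + \sqrt{4105}$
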